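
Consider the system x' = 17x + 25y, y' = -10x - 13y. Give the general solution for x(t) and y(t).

x(t) = K_1e^(2t)sin(5t) + 2K_1e^(2t)cos(5t) + 2K_2e^(2t)sin(5t) - K_2e^(2t)cos(5t), y(t) = -K_1e^(2t)sin(5t) - K_1e^(2t)cos(5t) - K_2e^(2t)sin(5t) + K_2e^(2t)cos(5t)

Coefficient matrix A = [[17, 25], [-10, -13]].
Characteristic polynomial det(A - λI) = λ^2 - 4λ + 29 = 0.
Eigenvalues λ = 2 ± 5i (complex conjugate pair).
For λ=2+5i: an eigenvector is (2,-1) - i(1,-1) = (2 - i, -1 + i).
A real fundamental pair from Re and Im of e^((2+5i)t)v: X_1 = e^(2t)(cos(5t)·(2,-1) + sin(5t)·(1,-1)), X_2 = e^(2t)(sin(5t)·(2,-1) - cos(5t)·(1,-1)).
General solution: K_1X_1 + K_2X_2.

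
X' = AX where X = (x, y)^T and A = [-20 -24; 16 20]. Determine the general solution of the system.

Coefficient matrix A = [[-20, -24], [16, 20]].
Characteristic polynomial det(A - λI) = λ^2 - 16 = 0.
Eigenvalues λ = 4, -4.
For λ=4: (A-λI) row 1 is [-24, -24], so an eigenvector is (1, -1).
For λ=-4: (A-λI) row 1 is [-16, -24], so an eigenvector is (-3, 2).
General solution: c_1e^(4t)(1,-1) + c_2e^(-4t)(-3,2).

x(t) = c_1e^(4t) - 3c_2e^(-4t), y(t) = -c_1e^(4t) + 2c_2e^(-4t)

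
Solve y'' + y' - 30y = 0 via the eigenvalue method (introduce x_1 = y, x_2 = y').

y(t) = C_1e^(5t) + C_2e^(-6t)

Let x_1 = y, x_2 = y'. Then x_1' = x_2 and x_2' = 30x_1 - x_2.
A = [[0,1],[30,-1]]; det(A-λI) = λ^2 + λ - 30.
Eigenvalues λ = 5, -6 with eigenvectors (1,5), (1,-6).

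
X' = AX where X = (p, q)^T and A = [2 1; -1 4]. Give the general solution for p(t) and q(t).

Coefficient matrix A = [[2, 1], [-1, 4]].
Characteristic polynomial det(A - λI) = λ^2 - 6λ + 9 = 0.
Single eigenvalue λ = 3 with algebraic multiplicity 2.
Eigenvector v = (-1,-1); generalized eigenvector w with (A-λI)w=v is (3,2).
General solution: e^(3t)[C_1·v + C_2·(t·v + w)].

p(t) = -C_1e^(3t) - C_2te^(3t) + 3C_2e^(3t), q(t) = -C_1e^(3t) - C_2te^(3t) + 2C_2e^(3t)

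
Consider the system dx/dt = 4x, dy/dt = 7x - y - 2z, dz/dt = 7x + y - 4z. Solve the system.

x(t) = c_1e^(4t), y(t) = c_1e^(4t) - c_2e^(-3t) + 2c_3e^(-2t), z(t) = c_1e^(4t) - c_2e^(-3t) + c_3e^(-2t)

Coefficient matrix A = [[4, 0, 0], [7, -1, -2], [7, 1, -4]].
det(A - λI) = 0 gives eigenvalues λ = 4, -3, -2.
For λ=4: eigenvector (1,1,1).
For λ=-3: eigenvector (0,-1,-1).
For λ=-2: eigenvector (0,2,1).
General solution: c_1e^(4t)(1,1,1) + c_2e^(-3t)(0,-1,-1) + c_3e^(-2t)(0,2,1).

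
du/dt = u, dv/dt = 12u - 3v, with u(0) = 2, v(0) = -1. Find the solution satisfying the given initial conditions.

Coefficient matrix A = [[1, 0], [12, -3]].
Characteristic polynomial det(A - λI) = λ^2 + 2λ - 3 = 0.
Eigenvalues λ = 1, -3.
For λ=1: (A-λI) row 2 is [12, -4], so an eigenvector is (1, 3).
For λ=-3: (A-λI) row 1 is [4, 0], so an eigenvector is (0, -1).
General solution: C_1e^(t)(1,3) + C_2e^(-3t)(0,-1).
Applying u(0)=2, v(0)=-1 gives C_1=2, C_2=7.

u(t) = 2e^(t), v(t) = 6e^(t) - 7e^(-3t)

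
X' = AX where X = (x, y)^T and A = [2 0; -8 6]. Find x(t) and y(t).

Coefficient matrix A = [[2, 0], [-8, 6]].
Characteristic polynomial det(A - λI) = λ^2 - 8λ + 12 = 0.
Eigenvalues λ = 2, 6.
For λ=2: (A-λI) row 2 is [-8, 4], so an eigenvector is (1, 2).
For λ=6: (A-λI) row 1 is [-4, 0], so an eigenvector is (0, -1).
General solution: c_1e^(2t)(1,2) + c_2e^(6t)(0,-1).

x(t) = c_1e^(2t), y(t) = 2c_1e^(2t) - c_2e^(6t)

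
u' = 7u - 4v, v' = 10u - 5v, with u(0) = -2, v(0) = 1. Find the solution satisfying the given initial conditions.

u(t) = -8e^(t)sin(2t) - 2e^(t)cos(2t), v(t) = -13e^(t)sin(2t) + e^(t)cos(2t)

Coefficient matrix A = [[7, -4], [10, -5]].
Characteristic polynomial det(A - λI) = λ^2 - 2λ + 5 = 0.
Eigenvalues λ = 1 ± 2i (complex conjugate pair).
For λ=1+2i: an eigenvector is (1,1) - i(1,2) = (1 - i, 1 - 2i).
A real fundamental pair from Re and Im of e^((1+2i)t)v: X_1 = e^(t)(cos(2t)·(1,1) + sin(2t)·(1,2)), X_2 = e^(t)(sin(2t)·(1,1) - cos(2t)·(1,2)).
General solution: C_1X_1 + C_2X_2.
Applying u(0)=-2, v(0)=1 gives C_1=-5, C_2=-3.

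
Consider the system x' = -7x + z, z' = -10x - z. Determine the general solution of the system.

Coefficient matrix A = [[-7, 1], [-10, -1]].
Characteristic polynomial det(A - λI) = λ^2 + 8λ + 17 = 0.
Eigenvalues λ = -4 ± i (complex conjugate pair).
For λ=-4+i: an eigenvector is (-1,-3) - i(0,1) = (-1, -3 - i).
A real fundamental pair from Re and Im of e^((-4+i)t)v: X_1 = e^(-4t)(cos(t)·(-1,-3) + sin(t)·(0,1)), X_2 = e^(-4t)(sin(t)·(-1,-3) - cos(t)·(0,1)).
General solution: c_1X_1 + c_2X_2.

x(t) = -c_1e^(-4t)cos(t) - c_2e^(-4t)sin(t), z(t) = c_1e^(-4t)sin(t) - 3c_1e^(-4t)cos(t) - 3c_2e^(-4t)sin(t) - c_2e^(-4t)cos(t)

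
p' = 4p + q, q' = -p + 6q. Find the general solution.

p(t) = C_1e^(5t) + C_2te^(5t) + C_2e^(5t), q(t) = C_1e^(5t) + C_2te^(5t) + 2C_2e^(5t)

Coefficient matrix A = [[4, 1], [-1, 6]].
Characteristic polynomial det(A - λI) = λ^2 - 10λ + 25 = 0.
Single eigenvalue λ = 5 with algebraic multiplicity 2.
Eigenvector v = (1,1); generalized eigenvector w with (A-λI)w=v is (1,2).
General solution: e^(5t)[C_1·v + C_2·(t·v + w)].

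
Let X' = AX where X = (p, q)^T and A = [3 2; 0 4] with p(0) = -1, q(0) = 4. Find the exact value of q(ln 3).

A = [[3,2],[0,4]]; eigenvalues λ = 4, 3.
Eigenvectors: (2,1) for λ=4, (1,0) for λ=3.
From the initial condition, c_1 = 4, c_2 = -9.
q(ln 3) = (4)(3^4)(1) + (-9)(3^3)(0) = 324.

324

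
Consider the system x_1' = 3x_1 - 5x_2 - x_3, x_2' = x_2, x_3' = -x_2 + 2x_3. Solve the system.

Coefficient matrix A = [[3, -5, -1], [0, 1, 0], [0, -1, 2]].
det(A - λI) = 0 gives eigenvalues λ = 2, 3, 1.
For λ=2: eigenvector (-1,0,-1).
For λ=3: eigenvector (1,0,0).
For λ=1: eigenvector (3,1,1).
General solution: c_1e^(2t)(-1,0,-1) + c_2e^(3t)(1,0,0) + c_3e^(t)(3,1,1).

x_1(t) = -c_1e^(2t) + c_2e^(3t) + 3c_3e^(t), x_2(t) = c_3e^(t), x_3(t) = -c_1e^(2t) + c_3e^(t)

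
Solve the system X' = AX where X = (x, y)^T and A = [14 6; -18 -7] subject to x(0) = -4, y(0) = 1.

x(t) = -14e^(5t) + 10e^(2t), y(t) = 21e^(5t) - 20e^(2t)

Coefficient matrix A = [[14, 6], [-18, -7]].
Characteristic polynomial det(A - λI) = λ^2 - 7λ + 10 = 0.
Eigenvalues λ = 2, 5.
For λ=2: (A-λI) row 1 is [12, 6], so an eigenvector is (-1, 2).
For λ=5: (A-λI) row 1 is [9, 6], so an eigenvector is (-2, 3).
General solution: K_1e^(2t)(-1,2) + K_2e^(5t)(-2,3).
Applying x(0)=-4, y(0)=1 gives K_1=-10, K_2=7.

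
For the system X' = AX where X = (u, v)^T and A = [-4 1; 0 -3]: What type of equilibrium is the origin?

A = [[-4,1],[0,-3]]; det(A-λI) = λ^2 + 7λ + 12.
λ = -3, -4: both negative.

stable node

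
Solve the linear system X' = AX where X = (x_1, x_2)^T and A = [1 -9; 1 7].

Coefficient matrix A = [[1, -9], [1, 7]].
Characteristic polynomial det(A - λI) = λ^2 - 8λ + 16 = 0.
Single eigenvalue λ = 4 with algebraic multiplicity 2.
Eigenvector v = (-3,1); generalized eigenvector w with (A-λI)w=v is (-2,1).
General solution: e^(4t)[c_1·v + c_2·(t·v + w)].

x_1(t) = -3c_1e^(4t) - 3c_2te^(4t) - 2c_2e^(4t), x_2(t) = c_1e^(4t) + c_2te^(4t) + c_2e^(4t)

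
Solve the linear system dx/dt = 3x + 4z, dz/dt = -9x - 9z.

Coefficient matrix A = [[3, 4], [-9, -9]].
Characteristic polynomial det(A - λI) = λ^2 + 6λ + 9 = 0.
Single eigenvalue λ = -3 with algebraic multiplicity 2.
Eigenvector v = (2,-3); generalized eigenvector w with (A-λI)w=v is (1,-1).
General solution: e^(-3t)[C_1·v + C_2·(t·v + w)].

x(t) = 2C_1e^(-3t) + 2C_2te^(-3t) + C_2e^(-3t), z(t) = -3C_1e^(-3t) - 3C_2te^(-3t) - C_2e^(-3t)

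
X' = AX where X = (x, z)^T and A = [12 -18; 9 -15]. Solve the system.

Coefficient matrix A = [[12, -18], [9, -15]].
Characteristic polynomial det(A - λI) = λ^2 + 3λ - 18 = 0.
Eigenvalues λ = -6, 3.
For λ=-6: (A-λI) row 1 is [18, -18], so an eigenvector is (1, 1).
For λ=3: (A-λI) row 1 is [9, -18], so an eigenvector is (-2, -1).
General solution: c_1e^(-6t)(1,1) + c_2e^(3t)(-2,-1).

x(t) = c_1e^(-6t) - 2c_2e^(3t), z(t) = c_1e^(-6t) - c_2e^(3t)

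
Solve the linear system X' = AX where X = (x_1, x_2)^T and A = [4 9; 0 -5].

Coefficient matrix A = [[4, 9], [0, -5]].
Characteristic polynomial det(A - λI) = λ^2 + λ - 20 = 0.
Eigenvalues λ = 4, -5.
For λ=4: (A-λI) row 1 is [0, 9], so an eigenvector is (1, 0).
For λ=-5: (A-λI) row 1 is [9, 9], so an eigenvector is (1, -1).
General solution: K_1e^(4t)(1,0) + K_2e^(-5t)(1,-1).

x_1(t) = K_1e^(4t) + K_2e^(-5t), x_2(t) = -K_2e^(-5t)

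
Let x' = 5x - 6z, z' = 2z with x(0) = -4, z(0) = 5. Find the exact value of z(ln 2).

20

A = [[5,-6],[0,2]]; eigenvalues λ = 5, 2.
Eigenvectors: (1,0) for λ=5, (2,1) for λ=2.
From the initial condition, c_1 = -14, c_2 = 5.
z(ln 2) = (-14)(2^5)(0) + (5)(2^2)(1) = 20.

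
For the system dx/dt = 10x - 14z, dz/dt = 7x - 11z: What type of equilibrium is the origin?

saddle

A = [[10,-14],[7,-11]]; det(A-λI) = λ^2 + λ - 12.
λ = -4, 3: opposite signs.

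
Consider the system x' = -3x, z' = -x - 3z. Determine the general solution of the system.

x(t) = -K_2e^(-3t), z(t) = K_1e^(-3t) + K_2te^(-3t) + 3K_2e^(-3t)

Coefficient matrix A = [[-3, 0], [-1, -3]].
Characteristic polynomial det(A - λI) = λ^2 + 6λ + 9 = 0.
Single eigenvalue λ = -3 with algebraic multiplicity 2.
Eigenvector v = (0,1); generalized eigenvector w with (A-λI)w=v is (-1,3).
General solution: e^(-3t)[K_1·v + K_2·(t·v + w)].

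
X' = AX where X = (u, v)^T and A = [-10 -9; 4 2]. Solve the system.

u(t) = 3K_1e^(-4t) + 3K_2te^(-4t) - 2K_2e^(-4t), v(t) = -2K_1e^(-4t) - 2K_2te^(-4t) + K_2e^(-4t)

Coefficient matrix A = [[-10, -9], [4, 2]].
Characteristic polynomial det(A - λI) = λ^2 + 8λ + 16 = 0.
Single eigenvalue λ = -4 with algebraic multiplicity 2.
Eigenvector v = (3,-2); generalized eigenvector w with (A-λI)w=v is (-2,1).
General solution: e^(-4t)[K_1·v + K_2·(t·v + w)].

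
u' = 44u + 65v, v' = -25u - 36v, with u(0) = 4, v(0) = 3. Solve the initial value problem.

u(t) = 71e^(4t)sin(5t) + 4e^(4t)cos(5t), v(t) = -44e^(4t)sin(5t) + 3e^(4t)cos(5t)

Coefficient matrix A = [[44, 65], [-25, -36]].
Characteristic polynomial det(A - λI) = λ^2 - 8λ + 41 = 0.
Eigenvalues λ = 4 ± 5i (complex conjugate pair).
For λ=4+5i: an eigenvector is (-3,2) - i(2,-1) = (-3 - 2i, 2 + i).
A real fundamental pair from Re and Im of e^((4+5i)t)v: X_1 = e^(4t)(cos(5t)·(-3,2) + sin(5t)·(2,-1)), X_2 = e^(4t)(sin(5t)·(-3,2) - cos(5t)·(2,-1)).
General solution: c_1X_1 + c_2X_2.
Applying u(0)=4, v(0)=3 gives c_1=10, c_2=-17.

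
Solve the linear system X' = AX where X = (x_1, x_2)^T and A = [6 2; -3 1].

x_1(t) = 2c_1e^(3t) - c_2e^(4t), x_2(t) = -3c_1e^(3t) + c_2e^(4t)

Coefficient matrix A = [[6, 2], [-3, 1]].
Characteristic polynomial det(A - λI) = λ^2 - 7λ + 12 = 0.
Eigenvalues λ = 3, 4.
For λ=3: (A-λI) row 1 is [3, 2], so an eigenvector is (2, -3).
For λ=4: (A-λI) row 1 is [2, 2], so an eigenvector is (-1, 1).
General solution: c_1e^(3t)(2,-3) + c_2e^(4t)(-1,1).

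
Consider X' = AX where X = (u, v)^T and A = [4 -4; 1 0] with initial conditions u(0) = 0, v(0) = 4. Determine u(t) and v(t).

u(t) = -16te^(2t), v(t) = -8te^(2t) + 4e^(2t)

Coefficient matrix A = [[4, -4], [1, 0]].
Characteristic polynomial det(A - λI) = λ^2 - 4λ + 4 = 0.
Single eigenvalue λ = 2 with algebraic multiplicity 2.
Eigenvector v = (2,1); generalized eigenvector w with (A-λI)w=v is (-1,-1).
General solution: e^(2t)[c_1·v + c_2·(t·v + w)].
Applying u(0)=0, v(0)=4 gives c_1=-4, c_2=-8.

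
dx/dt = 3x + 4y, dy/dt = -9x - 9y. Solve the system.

Coefficient matrix A = [[3, 4], [-9, -9]].
Characteristic polynomial det(A - λI) = λ^2 + 6λ + 9 = 0.
Single eigenvalue λ = -3 with algebraic multiplicity 2.
Eigenvector v = (2,-3); generalized eigenvector w with (A-λI)w=v is (1,-1).
General solution: e^(-3t)[K_1·v + K_2·(t·v + w)].

x(t) = 2K_1e^(-3t) + 2K_2te^(-3t) + K_2e^(-3t), y(t) = -3K_1e^(-3t) - 3K_2te^(-3t) - K_2e^(-3t)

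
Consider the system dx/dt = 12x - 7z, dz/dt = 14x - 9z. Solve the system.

Coefficient matrix A = [[12, -7], [14, -9]].
Characteristic polynomial det(A - λI) = λ^2 - 3λ - 10 = 0.
Eigenvalues λ = -2, 5.
For λ=-2: (A-λI) row 1 is [14, -7], so an eigenvector is (1, 2).
For λ=5: (A-λI) row 1 is [7, -7], so an eigenvector is (-1, -1).
General solution: c_1e^(-2t)(1,2) + c_2e^(5t)(-1,-1).

x(t) = c_1e^(-2t) - c_2e^(5t), z(t) = 2c_1e^(-2t) - c_2e^(5t)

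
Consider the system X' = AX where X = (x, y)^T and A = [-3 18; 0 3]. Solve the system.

x(t) = -c_1e^(-3t) - 3c_2e^(3t), y(t) = -c_2e^(3t)

Coefficient matrix A = [[-3, 18], [0, 3]].
Characteristic polynomial det(A - λI) = λ^2 - 9 = 0.
Eigenvalues λ = -3, 3.
For λ=-3: (A-λI) row 1 is [0, 18], so an eigenvector is (-1, 0).
For λ=3: (A-λI) row 1 is [-6, 18], so an eigenvector is (-3, -1).
General solution: c_1e^(-3t)(-1,0) + c_2e^(3t)(-3,-1).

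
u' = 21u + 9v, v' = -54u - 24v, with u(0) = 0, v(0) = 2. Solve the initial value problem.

u(t) = 2e^(3t) - 2e^(-6t), v(t) = -4e^(3t) + 6e^(-6t)

Coefficient matrix A = [[21, 9], [-54, -24]].
Characteristic polynomial det(A - λI) = λ^2 + 3λ - 18 = 0.
Eigenvalues λ = 3, -6.
For λ=3: (A-λI) row 1 is [18, 9], so an eigenvector is (-1, 2).
For λ=-6: (A-λI) row 1 is [27, 9], so an eigenvector is (1, -3).
General solution: c_1e^(3t)(-1,2) + c_2e^(-6t)(1,-3).
Applying u(0)=0, v(0)=2 gives c_1=-2, c_2=-2.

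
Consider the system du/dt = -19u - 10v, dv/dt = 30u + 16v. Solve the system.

u(t) = 2c_1e^(-4t) - c_2e^(t), v(t) = -3c_1e^(-4t) + 2c_2e^(t)

Coefficient matrix A = [[-19, -10], [30, 16]].
Characteristic polynomial det(A - λI) = λ^2 + 3λ - 4 = 0.
Eigenvalues λ = -4, 1.
For λ=-4: (A-λI) row 1 is [-15, -10], so an eigenvector is (2, -3).
For λ=1: (A-λI) row 1 is [-20, -10], so an eigenvector is (-1, 2).
General solution: c_1e^(-4t)(2,-3) + c_2e^(t)(-1,2).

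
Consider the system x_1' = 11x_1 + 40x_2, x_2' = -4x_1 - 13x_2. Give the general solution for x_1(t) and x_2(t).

Coefficient matrix A = [[11, 40], [-4, -13]].
Characteristic polynomial det(A - λI) = λ^2 + 2λ + 17 = 0.
Eigenvalues λ = -1 ± 4i (complex conjugate pair).
For λ=-1+4i: an eigenvector is (-3,1) - i(1,0) = (-3 - i, 1).
A real fundamental pair from Re and Im of e^((-1+4i)t)v: X_1 = e^(-t)(cos(4t)·(-3,1) + sin(4t)·(1,0)), X_2 = e^(-t)(sin(4t)·(-3,1) - cos(4t)·(1,0)).
General solution: K_1X_1 + K_2X_2.

x_1(t) = K_1e^(-t)sin(4t) - 3K_1e^(-t)cos(4t) - 3K_2e^(-t)sin(4t) - K_2e^(-t)cos(4t), x_2(t) = K_1e^(-t)cos(4t) + K_2e^(-t)sin(4t)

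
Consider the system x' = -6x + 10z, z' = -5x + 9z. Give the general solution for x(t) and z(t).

Coefficient matrix A = [[-6, 10], [-5, 9]].
Characteristic polynomial det(A - λI) = λ^2 - 3λ - 4 = 0.
Eigenvalues λ = -1, 4.
For λ=-1: (A-λI) row 1 is [-5, 10], so an eigenvector is (-2, -1).
For λ=4: (A-λI) row 1 is [-10, 10], so an eigenvector is (-1, -1).
General solution: C_1e^(-t)(-2,-1) + C_2e^(4t)(-1,-1).

x(t) = -2C_1e^(-t) - C_2e^(4t), z(t) = -C_1e^(-t) - C_2e^(4t)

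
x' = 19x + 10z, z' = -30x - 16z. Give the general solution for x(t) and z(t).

Coefficient matrix A = [[19, 10], [-30, -16]].
Characteristic polynomial det(A - λI) = λ^2 - 3λ - 4 = 0.
Eigenvalues λ = 4, -1.
For λ=4: (A-λI) row 1 is [15, 10], so an eigenvector is (2, -3).
For λ=-1: (A-λI) row 1 is [20, 10], so an eigenvector is (1, -2).
General solution: c_1e^(4t)(2,-3) + c_2e^(-t)(1,-2).

x(t) = 2c_1e^(4t) + c_2e^(-t), z(t) = -3c_1e^(4t) - 2c_2e^(-t)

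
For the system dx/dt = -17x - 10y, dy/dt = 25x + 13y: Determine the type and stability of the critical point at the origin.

A = [[-17,-10],[25,13]]; det(A-λI) = λ^2 + 4λ + 29.
λ = -2 ± 5i: negative real part.

stable spiral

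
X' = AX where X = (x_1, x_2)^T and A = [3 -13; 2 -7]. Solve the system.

Coefficient matrix A = [[3, -13], [2, -7]].
Characteristic polynomial det(A - λI) = λ^2 + 4λ + 5 = 0.
Eigenvalues λ = -2 ± i (complex conjugate pair).
For λ=-2+i: an eigenvector is (-2,-1) - i(3,1) = (-2 - 3i, -1 - i).
A real fundamental pair from Re and Im of e^((-2+i)t)v: X_1 = e^(-2t)(cos(t)·(-2,-1) + sin(t)·(3,1)), X_2 = e^(-2t)(sin(t)·(-2,-1) - cos(t)·(3,1)).
General solution: c_1X_1 + c_2X_2.

x_1(t) = 3c_1e^(-2t)sin(t) - 2c_1e^(-2t)cos(t) - 2c_2e^(-2t)sin(t) - 3c_2e^(-2t)cos(t), x_2(t) = c_1e^(-2t)sin(t) - c_1e^(-2t)cos(t) - c_2e^(-2t)sin(t) - c_2e^(-2t)cos(t)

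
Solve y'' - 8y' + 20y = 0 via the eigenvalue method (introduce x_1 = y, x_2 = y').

y(t) = C_1e^(4t)cos(2t) + C_2e^(4t)sin(2t)

Let x_1 = y, x_2 = y'. Then x_1' = x_2 and x_2' = -20x_1 + 8x_2.
A = [[0,1],[-20,8]]; det(A-λI) = λ^2 - 8λ + 20.
Eigenvalues λ = 4 ± 2i.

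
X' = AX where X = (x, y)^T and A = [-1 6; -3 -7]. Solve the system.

Coefficient matrix A = [[-1, 6], [-3, -7]].
Characteristic polynomial det(A - λI) = λ^2 + 8λ + 25 = 0.
Eigenvalues λ = -4 ± 3i (complex conjugate pair).
For λ=-4+3i: an eigenvector is (-1,0) - i(-1,1) = (-1 + i, 0 - i).
A real fundamental pair from Re and Im of e^((-4+3i)t)v: X_1 = e^(-4t)(cos(3t)·(-1,0) + sin(3t)·(-1,1)), X_2 = e^(-4t)(sin(3t)·(-1,0) - cos(3t)·(-1,1)).
General solution: C_1X_1 + C_2X_2.

x(t) = -C_1e^(-4t)sin(3t) - C_1e^(-4t)cos(3t) - C_2e^(-4t)sin(3t) + C_2e^(-4t)cos(3t), y(t) = C_1e^(-4t)sin(3t) - C_2e^(-4t)cos(3t)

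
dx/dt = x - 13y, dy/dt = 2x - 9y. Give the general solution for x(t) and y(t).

x(t) = 2C_1e^(-4t)sin(t) + 3C_1e^(-4t)cos(t) + 3C_2e^(-4t)sin(t) - 2C_2e^(-4t)cos(t), y(t) = C_1e^(-4t)sin(t) + C_1e^(-4t)cos(t) + C_2e^(-4t)sin(t) - C_2e^(-4t)cos(t)

Coefficient matrix A = [[1, -13], [2, -9]].
Characteristic polynomial det(A - λI) = λ^2 + 8λ + 17 = 0.
Eigenvalues λ = -4 ± i (complex conjugate pair).
For λ=-4+i: an eigenvector is (3,1) - i(2,1) = (3 - 2i, 1 - i).
A real fundamental pair from Re and Im of e^((-4+i)t)v: X_1 = e^(-4t)(cos(t)·(3,1) + sin(t)·(2,1)), X_2 = e^(-4t)(sin(t)·(3,1) - cos(t)·(2,1)).
General solution: C_1X_1 + C_2X_2.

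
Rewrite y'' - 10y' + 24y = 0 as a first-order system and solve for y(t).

Let x_1 = y, x_2 = y'. Then x_1' = x_2 and x_2' = -24x_1 + 10x_2.
A = [[0,1],[-24,10]]; det(A-λI) = λ^2 - 10λ + 24.
Eigenvalues λ = 4, 6 with eigenvectors (1,4), (1,6).

y(t) = c_1e^(4t) + c_2e^(6t)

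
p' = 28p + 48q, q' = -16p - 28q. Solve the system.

Coefficient matrix A = [[28, 48], [-16, -28]].
Characteristic polynomial det(A - λI) = λ^2 - 16 = 0.
Eigenvalues λ = -4, 4.
For λ=-4: (A-λI) row 1 is [32, 48], so an eigenvector is (-3, 2).
For λ=4: (A-λI) row 1 is [24, 48], so an eigenvector is (-2, 1).
General solution: C_1e^(-4t)(-3,2) + C_2e^(4t)(-2,1).

p(t) = -3C_1e^(-4t) - 2C_2e^(4t), q(t) = 2C_1e^(-4t) + C_2e^(4t)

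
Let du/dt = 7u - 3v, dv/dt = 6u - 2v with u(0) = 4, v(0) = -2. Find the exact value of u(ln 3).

792

A = [[7,-3],[6,-2]]; eigenvalues λ = 4, 1.
Eigenvectors: (1,1) for λ=4, (1,2) for λ=1.
From the initial condition, c_1 = 10, c_2 = -6.
u(ln 3) = (10)(3^4)(1) + (-6)(3^1)(1) = 792.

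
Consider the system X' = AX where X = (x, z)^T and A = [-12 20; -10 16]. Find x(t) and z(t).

Coefficient matrix A = [[-12, 20], [-10, 16]].
Characteristic polynomial det(A - λI) = λ^2 - 4λ + 8 = 0.
Eigenvalues λ = 2 ± 2i (complex conjugate pair).
For λ=2+2i: an eigenvector is (-3,-2) - i(1,1) = (-3 - i, -2 - i).
A real fundamental pair from Re and Im of e^((2+2i)t)v: X_1 = e^(2t)(cos(2t)·(-3,-2) + sin(2t)·(1,1)), X_2 = e^(2t)(sin(2t)·(-3,-2) - cos(2t)·(1,1)).
General solution: c_1X_1 + c_2X_2.

x(t) = c_1e^(2t)sin(2t) - 3c_1e^(2t)cos(2t) - 3c_2e^(2t)sin(2t) - c_2e^(2t)cos(2t), z(t) = c_1e^(2t)sin(2t) - 2c_1e^(2t)cos(2t) - 2c_2e^(2t)sin(2t) - c_2e^(2t)cos(2t)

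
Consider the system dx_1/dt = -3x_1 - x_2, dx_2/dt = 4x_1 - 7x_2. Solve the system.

x_1(t) = c_1e^(-5t) + c_2te^(-5t), x_2(t) = 2c_1e^(-5t) + 2c_2te^(-5t) - c_2e^(-5t)

Coefficient matrix A = [[-3, -1], [4, -7]].
Characteristic polynomial det(A - λI) = λ^2 + 10λ + 25 = 0.
Single eigenvalue λ = -5 with algebraic multiplicity 2.
Eigenvector v = (1,2); generalized eigenvector w with (A-λI)w=v is (0,-1).
General solution: e^(-5t)[c_1·v + c_2·(t·v + w)].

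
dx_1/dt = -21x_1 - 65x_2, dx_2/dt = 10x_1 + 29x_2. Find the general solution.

x_1(t) = 2C_1e^(4t)sin(5t) - 3C_1e^(4t)cos(5t) - 3C_2e^(4t)sin(5t) - 2C_2e^(4t)cos(5t), x_2(t) = -C_1e^(4t)sin(5t) + C_1e^(4t)cos(5t) + C_2e^(4t)sin(5t) + C_2e^(4t)cos(5t)

Coefficient matrix A = [[-21, -65], [10, 29]].
Characteristic polynomial det(A - λI) = λ^2 - 8λ + 41 = 0.
Eigenvalues λ = 4 ± 5i (complex conjugate pair).
For λ=4+5i: an eigenvector is (-3,1) - i(2,-1) = (-3 - 2i, 1 + i).
A real fundamental pair from Re and Im of e^((4+5i)t)v: X_1 = e^(4t)(cos(5t)·(-3,1) + sin(5t)·(2,-1)), X_2 = e^(4t)(sin(5t)·(-3,1) - cos(5t)·(2,-1)).
General solution: C_1X_1 + C_2X_2.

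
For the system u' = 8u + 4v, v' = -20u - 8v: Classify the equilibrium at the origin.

center

A = [[8,4],[-20,-8]]; det(A-λI) = λ^2 + 16.
λ = 0 ± 4i: zero real part.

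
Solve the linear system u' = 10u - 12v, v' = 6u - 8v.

Coefficient matrix A = [[10, -12], [6, -8]].
Characteristic polynomial det(A - λI) = λ^2 - 2λ - 8 = 0.
Eigenvalues λ = 4, -2.
For λ=4: (A-λI) row 1 is [6, -12], so an eigenvector is (2, 1).
For λ=-2: (A-λI) row 1 is [12, -12], so an eigenvector is (1, 1).
General solution: c_1e^(4t)(2,1) + c_2e^(-2t)(1,1).

u(t) = 2c_1e^(4t) + c_2e^(-2t), v(t) = c_1e^(4t) + c_2e^(-2t)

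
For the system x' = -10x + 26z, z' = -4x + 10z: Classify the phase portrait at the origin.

A = [[-10,26],[-4,10]]; det(A-λI) = λ^2 + 4.
λ = 0 ± 2i: zero real part.

center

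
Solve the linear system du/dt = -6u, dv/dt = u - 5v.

u(t) = -C_2e^(-6t), v(t) = C_1e^(-5t) + C_2e^(-6t)

Coefficient matrix A = [[-6, 0], [1, -5]].
Characteristic polynomial det(A - λI) = λ^2 + 11λ + 30 = 0.
Eigenvalues λ = -5, -6.
For λ=-5: (A-λI) row 1 is [-1, 0], so an eigenvector is (0, 1).
For λ=-6: (A-λI) row 2 is [1, 1], so an eigenvector is (-1, 1).
General solution: C_1e^(-5t)(0,1) + C_2e^(-6t)(-1,1).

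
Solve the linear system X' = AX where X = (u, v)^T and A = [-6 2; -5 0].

Coefficient matrix A = [[-6, 2], [-5, 0]].
Characteristic polynomial det(A - λI) = λ^2 + 6λ + 10 = 0.
Eigenvalues λ = -3 ± i (complex conjugate pair).
For λ=-3+i: an eigenvector is (-1,-2) - i(-1,-1) = (-1 + i, -2 + i).
A real fundamental pair from Re and Im of e^((-3+i)t)v: X_1 = e^(-3t)(cos(t)·(-1,-2) + sin(t)·(-1,-1)), X_2 = e^(-3t)(sin(t)·(-1,-2) - cos(t)·(-1,-1)).
General solution: c_1X_1 + c_2X_2.

u(t) = -c_1e^(-3t)sin(t) - c_1e^(-3t)cos(t) - c_2e^(-3t)sin(t) + c_2e^(-3t)cos(t), v(t) = -c_1e^(-3t)sin(t) - 2c_1e^(-3t)cos(t) - 2c_2e^(-3t)sin(t) + c_2e^(-3t)cos(t)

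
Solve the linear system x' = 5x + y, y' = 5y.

Coefficient matrix A = [[5, 1], [0, 5]].
Characteristic polynomial det(A - λI) = λ^2 - 10λ + 25 = 0.
Single eigenvalue λ = 5 with algebraic multiplicity 2.
Eigenvector v = (1,0); generalized eigenvector w with (A-λI)w=v is (-1,1).
General solution: e^(5t)[K_1·v + K_2·(t·v + w)].

x(t) = K_1e^(5t) + K_2te^(5t) - K_2e^(5t), y(t) = K_2e^(5t)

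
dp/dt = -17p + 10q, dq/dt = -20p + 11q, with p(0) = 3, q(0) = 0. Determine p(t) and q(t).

p(t) = -21e^(-3t)sin(2t) + 3e^(-3t)cos(2t), q(t) = -30e^(-3t)sin(2t)

Coefficient matrix A = [[-17, 10], [-20, 11]].
Characteristic polynomial det(A - λI) = λ^2 + 6λ + 13 = 0.
Eigenvalues λ = -3 ± 2i (complex conjugate pair).
For λ=-3+2i: an eigenvector is (2,3) - i(1,1) = (2 - i, 3 - i).
A real fundamental pair from Re and Im of e^((-3+2i)t)v: X_1 = e^(-3t)(cos(2t)·(2,3) + sin(2t)·(1,1)), X_2 = e^(-3t)(sin(2t)·(2,3) - cos(2t)·(1,1)).
General solution: c_1X_1 + c_2X_2.
Applying p(0)=3, q(0)=0 gives c_1=-3, c_2=-9.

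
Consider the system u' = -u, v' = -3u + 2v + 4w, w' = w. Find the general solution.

u(t) = K_2e^(-t), v(t) = K_1e^(2t) + K_2e^(-t) - 4K_3e^(t), w(t) = K_3e^(t)

Coefficient matrix A = [[-1, 0, 0], [-3, 2, 4], [0, 0, 1]].
det(A - λI) = 0 gives eigenvalues λ = 2, -1, 1.
For λ=2: eigenvector (0,1,0).
For λ=-1: eigenvector (1,1,0).
For λ=1: eigenvector (0,-4,1).
General solution: K_1e^(2t)(0,1,0) + K_2e^(-t)(1,1,0) + K_3e^(t)(0,-4,1).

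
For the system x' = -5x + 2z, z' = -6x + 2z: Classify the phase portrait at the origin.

stable node

A = [[-5,2],[-6,2]]; det(A-λI) = λ^2 + 3λ + 2.
λ = -2, -1: both negative.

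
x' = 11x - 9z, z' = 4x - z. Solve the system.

Coefficient matrix A = [[11, -9], [4, -1]].
Characteristic polynomial det(A - λI) = λ^2 - 10λ + 25 = 0.
Single eigenvalue λ = 5 with algebraic multiplicity 2.
Eigenvector v = (-3,-2); generalized eigenvector w with (A-λI)w=v is (-2,-1).
General solution: e^(5t)[c_1·v + c_2·(t·v + w)].

x(t) = -3c_1e^(5t) - 3c_2te^(5t) - 2c_2e^(5t), z(t) = -2c_1e^(5t) - 2c_2te^(5t) - c_2e^(5t)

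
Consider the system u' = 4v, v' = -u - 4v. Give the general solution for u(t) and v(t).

Coefficient matrix A = [[0, 4], [-1, -4]].
Characteristic polynomial det(A - λI) = λ^2 + 4λ + 4 = 0.
Single eigenvalue λ = -2 with algebraic multiplicity 2.
Eigenvector v = (-2,1); generalized eigenvector w with (A-λI)w=v is (-3,1).
General solution: e^(-2t)[C_1·v + C_2·(t·v + w)].

u(t) = -2C_1e^(-2t) - 2C_2te^(-2t) - 3C_2e^(-2t), v(t) = C_1e^(-2t) + C_2te^(-2t) + C_2e^(-2t)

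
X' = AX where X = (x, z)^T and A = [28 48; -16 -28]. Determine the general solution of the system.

x(t) = 2C_1e^(4t) + 3C_2e^(-4t), z(t) = -C_1e^(4t) - 2C_2e^(-4t)

Coefficient matrix A = [[28, 48], [-16, -28]].
Characteristic polynomial det(A - λI) = λ^2 - 16 = 0.
Eigenvalues λ = 4, -4.
For λ=4: (A-λI) row 1 is [24, 48], so an eigenvector is (2, -1).
For λ=-4: (A-λI) row 1 is [32, 48], so an eigenvector is (3, -2).
General solution: C_1e^(4t)(2,-1) + C_2e^(-4t)(3,-2).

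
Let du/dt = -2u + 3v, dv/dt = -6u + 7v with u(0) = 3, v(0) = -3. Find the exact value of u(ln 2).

-78

A = [[-2,3],[-6,7]]; eigenvalues λ = 1, 4.
Eigenvectors: (-1,-1) for λ=1, (1,2) for λ=4.
From the initial condition, c_1 = -9, c_2 = -6.
u(ln 2) = (-9)(2^1)(-1) + (-6)(2^4)(1) = -78.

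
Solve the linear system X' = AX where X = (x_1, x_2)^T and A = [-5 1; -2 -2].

x_1(t) = c_1e^(-3t) - c_2e^(-4t), x_2(t) = 2c_1e^(-3t) - c_2e^(-4t)

Coefficient matrix A = [[-5, 1], [-2, -2]].
Characteristic polynomial det(A - λI) = λ^2 + 7λ + 12 = 0.
Eigenvalues λ = -3, -4.
For λ=-3: (A-λI) row 1 is [-2, 1], so an eigenvector is (1, 2).
For λ=-4: (A-λI) row 1 is [-1, 1], so an eigenvector is (-1, -1).
General solution: c_1e^(-3t)(1,2) + c_2e^(-4t)(-1,-1).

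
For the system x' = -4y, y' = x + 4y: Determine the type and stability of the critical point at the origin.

A = [[0,-4],[1,4]]; det(A-λI) = λ^2 - 4λ + 4.
repeated λ = 2 with a single eigenvector.

unstable improper node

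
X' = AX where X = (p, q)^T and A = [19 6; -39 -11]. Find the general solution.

p(t) = C_1e^(4t)sin(3t) - C_1e^(4t)cos(3t) - C_2e^(4t)sin(3t) - C_2e^(4t)cos(3t), q(t) = -2C_1e^(4t)sin(3t) + 3C_1e^(4t)cos(3t) + 3C_2e^(4t)sin(3t) + 2C_2e^(4t)cos(3t)

Coefficient matrix A = [[19, 6], [-39, -11]].
Characteristic polynomial det(A - λI) = λ^2 - 8λ + 25 = 0.
Eigenvalues λ = 4 ± 3i (complex conjugate pair).
For λ=4+3i: an eigenvector is (-1,3) - i(1,-2) = (-1 - i, 3 + 2i).
A real fundamental pair from Re and Im of e^((4+3i)t)v: X_1 = e^(4t)(cos(3t)·(-1,3) + sin(3t)·(1,-2)), X_2 = e^(4t)(sin(3t)·(-1,3) - cos(3t)·(1,-2)).
General solution: C_1X_1 + C_2X_2.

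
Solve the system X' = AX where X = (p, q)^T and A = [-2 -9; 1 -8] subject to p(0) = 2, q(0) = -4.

p(t) = 42te^(-5t) + 2e^(-5t), q(t) = 14te^(-5t) - 4e^(-5t)

Coefficient matrix A = [[-2, -9], [1, -8]].
Characteristic polynomial det(A - λI) = λ^2 + 10λ + 25 = 0.
Single eigenvalue λ = -5 with algebraic multiplicity 2.
Eigenvector v = (3,1); generalized eigenvector w with (A-λI)w=v is (1,0).
General solution: e^(-5t)[C_1·v + C_2·(t·v + w)].
Applying p(0)=2, q(0)=-4 gives C_1=-4, C_2=14.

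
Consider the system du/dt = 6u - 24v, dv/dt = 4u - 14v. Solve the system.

u(t) = 2K_1e^(-6t) - 3K_2e^(-2t), v(t) = K_1e^(-6t) - K_2e^(-2t)

Coefficient matrix A = [[6, -24], [4, -14]].
Characteristic polynomial det(A - λI) = λ^2 + 8λ + 12 = 0.
Eigenvalues λ = -6, -2.
For λ=-6: (A-λI) row 1 is [12, -24], so an eigenvector is (2, 1).
For λ=-2: (A-λI) row 1 is [8, -24], so an eigenvector is (-3, -1).
General solution: K_1e^(-6t)(2,1) + K_2e^(-2t)(-3,-1).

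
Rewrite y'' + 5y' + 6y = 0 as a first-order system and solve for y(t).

Let x_1 = y, x_2 = y'. Then x_1' = x_2 and x_2' = -6x_1 - 5x_2.
A = [[0,1],[-6,-5]]; det(A-λI) = λ^2 + 5λ + 6.
Eigenvalues λ = -2, -3 with eigenvectors (1,-2), (1,-3).

y(t) = K_1e^(-2t) + K_2e^(-3t)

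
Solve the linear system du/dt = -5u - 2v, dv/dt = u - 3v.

u(t) = -C_1e^(-4t)sin(t) + C_1e^(-4t)cos(t) + C_2e^(-4t)sin(t) + C_2e^(-4t)cos(t), v(t) = C_1e^(-4t)sin(t) - C_2e^(-4t)cos(t)

Coefficient matrix A = [[-5, -2], [1, -3]].
Characteristic polynomial det(A - λI) = λ^2 + 8λ + 17 = 0.
Eigenvalues λ = -4 ± i (complex conjugate pair).
For λ=-4+i: an eigenvector is (1,0) - i(-1,1) = (1 + i, 0 - i).
A real fundamental pair from Re and Im of e^((-4+i)t)v: X_1 = e^(-4t)(cos(t)·(1,0) + sin(t)·(-1,1)), X_2 = e^(-4t)(sin(t)·(1,0) - cos(t)·(-1,1)).
General solution: C_1X_1 + C_2X_2.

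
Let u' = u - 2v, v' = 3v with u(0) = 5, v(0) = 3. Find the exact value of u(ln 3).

-57

A = [[1,-2],[0,3]]; eigenvalues λ = 1, 3.
Eigenvectors: (1,0) for λ=1, (-1,1) for λ=3.
From the initial condition, c_1 = 8, c_2 = 3.
u(ln 3) = (8)(3^1)(1) + (3)(3^3)(-1) = -57.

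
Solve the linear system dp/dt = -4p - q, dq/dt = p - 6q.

p(t) = -K_1e^(-5t) - K_2te^(-5t) - 3K_2e^(-5t), q(t) = -K_1e^(-5t) - K_2te^(-5t) - 2K_2e^(-5t)

Coefficient matrix A = [[-4, -1], [1, -6]].
Characteristic polynomial det(A - λI) = λ^2 + 10λ + 25 = 0.
Single eigenvalue λ = -5 with algebraic multiplicity 2.
Eigenvector v = (-1,-1); generalized eigenvector w with (A-λI)w=v is (-3,-2).
General solution: e^(-5t)[K_1·v + K_2·(t·v + w)].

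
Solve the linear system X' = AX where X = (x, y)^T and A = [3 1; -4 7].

Coefficient matrix A = [[3, 1], [-4, 7]].
Characteristic polynomial det(A - λI) = λ^2 - 10λ + 25 = 0.
Single eigenvalue λ = 5 with algebraic multiplicity 2.
Eigenvector v = (-1,-2); generalized eigenvector w with (A-λI)w=v is (0,-1).
General solution: e^(5t)[K_1·v + K_2·(t·v + w)].

x(t) = -K_1e^(5t) - K_2te^(5t), y(t) = -2K_1e^(5t) - 2K_2te^(5t) - K_2e^(5t)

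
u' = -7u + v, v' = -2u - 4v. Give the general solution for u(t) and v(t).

Coefficient matrix A = [[-7, 1], [-2, -4]].
Characteristic polynomial det(A - λI) = λ^2 + 11λ + 30 = 0.
Eigenvalues λ = -5, -6.
For λ=-5: (A-λI) row 1 is [-2, 1], so an eigenvector is (-1, -2).
For λ=-6: (A-λI) row 1 is [-1, 1], so an eigenvector is (1, 1).
General solution: c_1e^(-5t)(-1,-2) + c_2e^(-6t)(1,1).

u(t) = -c_1e^(-5t) + c_2e^(-6t), v(t) = -2c_1e^(-5t) + c_2e^(-6t)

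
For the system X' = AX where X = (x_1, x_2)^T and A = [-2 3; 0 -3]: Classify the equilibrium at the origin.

stable node

A = [[-2,3],[0,-3]]; det(A-λI) = λ^2 + 5λ + 6.
λ = -3, -2: both negative.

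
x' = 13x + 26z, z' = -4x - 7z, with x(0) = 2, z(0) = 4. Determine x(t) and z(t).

x(t) = 62e^(3t)sin(2t) + 2e^(3t)cos(2t), z(t) = -24e^(3t)sin(2t) + 4e^(3t)cos(2t)

Coefficient matrix A = [[13, 26], [-4, -7]].
Characteristic polynomial det(A - λI) = λ^2 - 6λ + 13 = 0.
Eigenvalues λ = 3 ± 2i (complex conjugate pair).
For λ=3+2i: an eigenvector is (-2,1) - i(3,-1) = (-2 - 3i, 1 + i).
A real fundamental pair from Re and Im of e^((3+2i)t)v: X_1 = e^(3t)(cos(2t)·(-2,1) + sin(2t)·(3,-1)), X_2 = e^(3t)(sin(2t)·(-2,1) - cos(2t)·(3,-1)).
General solution: c_1X_1 + c_2X_2.
Applying x(0)=2, z(0)=4 gives c_1=14, c_2=-10.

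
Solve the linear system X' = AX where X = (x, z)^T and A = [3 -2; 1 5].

x(t) = C_1e^(4t)sin(t) + C_1e^(4t)cos(t) + C_2e^(4t)sin(t) - C_2e^(4t)cos(t), z(t) = -C_1e^(4t)cos(t) - C_2e^(4t)sin(t)

Coefficient matrix A = [[3, -2], [1, 5]].
Characteristic polynomial det(A - λI) = λ^2 - 8λ + 17 = 0.
Eigenvalues λ = 4 ± i (complex conjugate pair).
For λ=4+i: an eigenvector is (1,-1) - i(1,0) = (1 - i, -1).
A real fundamental pair from Re and Im of e^((4+i)t)v: X_1 = e^(4t)(cos(t)·(1,-1) + sin(t)·(1,0)), X_2 = e^(4t)(sin(t)·(1,-1) - cos(t)·(1,0)).
General solution: C_1X_1 + C_2X_2.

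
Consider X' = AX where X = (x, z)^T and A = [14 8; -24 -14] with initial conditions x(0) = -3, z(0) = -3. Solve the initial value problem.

x(t) = -18e^(2t) + 15e^(-2t), z(t) = 27e^(2t) - 30e^(-2t)

Coefficient matrix A = [[14, 8], [-24, -14]].
Characteristic polynomial det(A - λI) = λ^2 - 4 = 0.
Eigenvalues λ = 2, -2.
For λ=2: (A-λI) row 1 is [12, 8], so an eigenvector is (2, -3).
For λ=-2: (A-λI) row 1 is [16, 8], so an eigenvector is (-1, 2).
General solution: c_1e^(2t)(2,-3) + c_2e^(-2t)(-1,2).
Applying x(0)=-3, z(0)=-3 gives c_1=-9, c_2=-15.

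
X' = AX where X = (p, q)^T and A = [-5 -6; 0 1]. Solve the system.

Coefficient matrix A = [[-5, -6], [0, 1]].
Characteristic polynomial det(A - λI) = λ^2 + 4λ - 5 = 0.
Eigenvalues λ = 1, -5.
For λ=1: (A-λI) row 1 is [-6, -6], so an eigenvector is (1, -1).
For λ=-5: (A-λI) row 1 is [0, -6], so an eigenvector is (-1, 0).
General solution: c_1e^(t)(1,-1) + c_2e^(-5t)(-1,0).

p(t) = c_1e^(t) - c_2e^(-5t), q(t) = -c_1e^(t)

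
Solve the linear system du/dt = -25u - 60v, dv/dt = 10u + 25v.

u(t) = -2K_1e^(5t) - 3K_2e^(-5t), v(t) = K_1e^(5t) + K_2e^(-5t)

Coefficient matrix A = [[-25, -60], [10, 25]].
Characteristic polynomial det(A - λI) = λ^2 - 25 = 0.
Eigenvalues λ = 5, -5.
For λ=5: (A-λI) row 1 is [-30, -60], so an eigenvector is (-2, 1).
For λ=-5: (A-λI) row 1 is [-20, -60], so an eigenvector is (-3, 1).
General solution: K_1e^(5t)(-2,1) + K_2e^(-5t)(-3,1).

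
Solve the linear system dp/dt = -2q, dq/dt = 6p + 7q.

Coefficient matrix A = [[0, -2], [6, 7]].
Characteristic polynomial det(A - λI) = λ^2 - 7λ + 12 = 0.
Eigenvalues λ = 3, 4.
For λ=3: (A-λI) row 1 is [-3, -2], so an eigenvector is (-2, 3).
For λ=4: (A-λI) row 1 is [-4, -2], so an eigenvector is (-1, 2).
General solution: C_1e^(3t)(-2,3) + C_2e^(4t)(-1,2).

p(t) = -2C_1e^(3t) - C_2e^(4t), q(t) = 3C_1e^(3t) + 2C_2e^(4t)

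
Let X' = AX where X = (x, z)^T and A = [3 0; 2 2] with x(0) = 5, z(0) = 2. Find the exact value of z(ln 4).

A = [[3,0],[2,2]]; eigenvalues λ = 3, 2.
Eigenvectors: (1,2) for λ=3, (0,-1) for λ=2.
From the initial condition, c_1 = 5, c_2 = 8.
z(ln 4) = (5)(4^3)(2) + (8)(4^2)(-1) = 512.

512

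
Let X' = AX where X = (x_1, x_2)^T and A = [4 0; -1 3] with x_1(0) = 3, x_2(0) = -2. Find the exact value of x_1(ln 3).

243

A = [[4,0],[-1,3]]; eigenvalues λ = 4, 3.
Eigenvectors: (-1,1) for λ=4, (0,1) for λ=3.
From the initial condition, c_1 = -3, c_2 = 1.
x_1(ln 3) = (-3)(3^4)(-1) + (1)(3^3)(0) = 243.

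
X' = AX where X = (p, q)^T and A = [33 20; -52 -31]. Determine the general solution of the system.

p(t) = -2c_1e^(t)sin(4t) + c_1e^(t)cos(4t) + c_2e^(t)sin(4t) + 2c_2e^(t)cos(4t), q(t) = 3c_1e^(t)sin(4t) - 2c_1e^(t)cos(4t) - 2c_2e^(t)sin(4t) - 3c_2e^(t)cos(4t)

Coefficient matrix A = [[33, 20], [-52, -31]].
Characteristic polynomial det(A - λI) = λ^2 - 2λ + 17 = 0.
Eigenvalues λ = 1 ± 4i (complex conjugate pair).
For λ=1+4i: an eigenvector is (1,-2) - i(-2,3) = (1 + 2i, -2 - 3i).
A real fundamental pair from Re and Im of e^((1+4i)t)v: X_1 = e^(t)(cos(4t)·(1,-2) + sin(4t)·(-2,3)), X_2 = e^(t)(sin(4t)·(1,-2) - cos(4t)·(-2,3)).
General solution: c_1X_1 + c_2X_2.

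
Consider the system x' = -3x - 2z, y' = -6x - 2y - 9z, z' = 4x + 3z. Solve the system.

Coefficient matrix A = [[-3, 0, -2], [-6, -2, -9], [4, 0, 3]].
det(A - λI) = 0 gives eigenvalues λ = -2, 1, -1.
For λ=-2: eigenvector (0,1,0).
For λ=1: eigenvector (-1,-4,2).
For λ=-1: eigenvector (-1,-3,1).
General solution: c_1e^(-2t)(0,1,0) + c_2e^(t)(-1,-4,2) + c_3e^(-t)(-1,-3,1).

x(t) = -c_2e^(t) - c_3e^(-t), y(t) = c_1e^(-2t) - 4c_2e^(t) - 3c_3e^(-t), z(t) = 2c_2e^(t) + c_3e^(-t)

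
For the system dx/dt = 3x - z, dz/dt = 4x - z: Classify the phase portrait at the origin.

unstable improper node

A = [[3,-1],[4,-1]]; det(A-λI) = λ^2 - 2λ + 1.
repeated λ = 1 with a single eigenvector.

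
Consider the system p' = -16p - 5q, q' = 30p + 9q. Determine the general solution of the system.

p(t) = K_1e^(-t) + K_2e^(-6t), q(t) = -3K_1e^(-t) - 2K_2e^(-6t)

Coefficient matrix A = [[-16, -5], [30, 9]].
Characteristic polynomial det(A - λI) = λ^2 + 7λ + 6 = 0.
Eigenvalues λ = -1, -6.
For λ=-1: (A-λI) row 1 is [-15, -5], so an eigenvector is (1, -3).
For λ=-6: (A-λI) row 1 is [-10, -5], so an eigenvector is (1, -2).
General solution: K_1e^(-t)(1,-3) + K_2e^(-6t)(1,-2).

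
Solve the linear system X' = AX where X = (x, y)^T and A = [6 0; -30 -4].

Coefficient matrix A = [[6, 0], [-30, -4]].
Characteristic polynomial det(A - λI) = λ^2 - 2λ - 24 = 0.
Eigenvalues λ = 6, -4.
For λ=6: (A-λI) row 2 is [-30, -10], so an eigenvector is (1, -3).
For λ=-4: (A-λI) row 1 is [10, 0], so an eigenvector is (0, 1).
General solution: K_1e^(6t)(1,-3) + K_2e^(-4t)(0,1).

x(t) = K_1e^(6t), y(t) = -3K_1e^(6t) + K_2e^(-4t)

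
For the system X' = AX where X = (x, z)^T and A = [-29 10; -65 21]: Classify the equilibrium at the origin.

stable spiral

A = [[-29,10],[-65,21]]; det(A-λI) = λ^2 + 8λ + 41.
λ = -4 ± 5i: negative real part.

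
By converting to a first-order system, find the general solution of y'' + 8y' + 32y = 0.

Let x_1 = y, x_2 = y'. Then x_1' = x_2 and x_2' = -32x_1 - 8x_2.
A = [[0,1],[-32,-8]]; det(A-λI) = λ^2 + 8λ + 32.
Eigenvalues λ = -4 ± 4i.

y(t) = c_1e^(-4t)cos(4t) + c_2e^(-4t)sin(4t)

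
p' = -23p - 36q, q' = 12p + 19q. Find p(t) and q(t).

p(t) = -3K_1e^(t) - 2K_2e^(-5t), q(t) = 2K_1e^(t) + K_2e^(-5t)

Coefficient matrix A = [[-23, -36], [12, 19]].
Characteristic polynomial det(A - λI) = λ^2 + 4λ - 5 = 0.
Eigenvalues λ = 1, -5.
For λ=1: (A-λI) row 1 is [-24, -36], so an eigenvector is (-3, 2).
For λ=-5: (A-λI) row 1 is [-18, -36], so an eigenvector is (-2, 1).
General solution: K_1e^(t)(-3,2) + K_2e^(-5t)(-2,1).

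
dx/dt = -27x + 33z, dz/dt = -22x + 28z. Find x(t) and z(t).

Coefficient matrix A = [[-27, 33], [-22, 28]].
Characteristic polynomial det(A - λI) = λ^2 - λ - 30 = 0.
Eigenvalues λ = -5, 6.
For λ=-5: (A-λI) row 1 is [-22, 33], so an eigenvector is (-3, -2).
For λ=6: (A-λI) row 1 is [-33, 33], so an eigenvector is (1, 1).
General solution: c_1e^(-5t)(-3,-2) + c_2e^(6t)(1,1).

x(t) = -3c_1e^(-5t) + c_2e^(6t), z(t) = -2c_1e^(-5t) + c_2e^(6t)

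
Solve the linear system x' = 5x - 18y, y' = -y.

Coefficient matrix A = [[5, -18], [0, -1]].
Characteristic polynomial det(A - λI) = λ^2 - 4λ - 5 = 0.
Eigenvalues λ = 5, -1.
For λ=5: (A-λI) row 1 is [0, -18], so an eigenvector is (-1, 0).
For λ=-1: (A-λI) row 1 is [6, -18], so an eigenvector is (3, 1).
General solution: c_1e^(5t)(-1,0) + c_2e^(-t)(3,1).

x(t) = -c_1e^(5t) + 3c_2e^(-t), y(t) = c_2e^(-t)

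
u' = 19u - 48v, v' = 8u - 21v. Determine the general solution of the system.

u(t) = -3K_1e^(3t) - 2K_2e^(-5t), v(t) = -K_1e^(3t) - K_2e^(-5t)

Coefficient matrix A = [[19, -48], [8, -21]].
Characteristic polynomial det(A - λI) = λ^2 + 2λ - 15 = 0.
Eigenvalues λ = 3, -5.
For λ=3: (A-λI) row 1 is [16, -48], so an eigenvector is (-3, -1).
For λ=-5: (A-λI) row 1 is [24, -48], so an eigenvector is (-2, -1).
General solution: K_1e^(3t)(-3,-1) + K_2e^(-5t)(-2,-1).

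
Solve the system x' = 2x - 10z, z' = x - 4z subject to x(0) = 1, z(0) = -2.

x(t) = 23e^(-t)sin(t) + e^(-t)cos(t), z(t) = 7e^(-t)sin(t) - 2e^(-t)cos(t)

Coefficient matrix A = [[2, -10], [1, -4]].
Characteristic polynomial det(A - λI) = λ^2 + 2λ + 2 = 0.
Eigenvalues λ = -1 ± i (complex conjugate pair).
For λ=-1+i: an eigenvector is (3,1) - i(-1,0) = (3 + i, 1).
A real fundamental pair from Re and Im of e^((-1+i)t)v: X_1 = e^(-t)(cos(t)·(3,1) + sin(t)·(-1,0)), X_2 = e^(-t)(sin(t)·(3,1) - cos(t)·(-1,0)).
General solution: C_1X_1 + C_2X_2.
Applying x(0)=1, z(0)=-2 gives C_1=-2, C_2=7.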